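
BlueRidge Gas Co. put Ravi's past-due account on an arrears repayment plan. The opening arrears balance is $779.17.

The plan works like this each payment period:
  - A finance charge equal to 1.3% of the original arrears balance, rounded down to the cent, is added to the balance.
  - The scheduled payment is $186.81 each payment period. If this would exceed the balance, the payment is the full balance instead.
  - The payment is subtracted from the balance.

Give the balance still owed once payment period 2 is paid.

Payment period 1: opening $779.17; interest $10.12 → $789.29; payment $186.81; balance $602.48
Payment period 2: opening $602.48; interest $10.12 → $612.60; payment $186.81; balance $425.79

$425.79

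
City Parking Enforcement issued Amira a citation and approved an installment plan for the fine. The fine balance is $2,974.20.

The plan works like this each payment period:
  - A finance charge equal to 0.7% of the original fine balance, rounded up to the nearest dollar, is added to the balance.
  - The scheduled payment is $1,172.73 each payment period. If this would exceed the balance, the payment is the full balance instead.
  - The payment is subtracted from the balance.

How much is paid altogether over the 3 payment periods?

# | Opening | Interest | Payment | End bal
1 | $2,974.20 | $21.00 | $1,172.73 | $1,822.47
2 | $1,822.47 | $21.00 | $1,172.73 | $670.74
3 | $670.74 | $21.00 | $691.74 | $0.00
Total paid: $3,037.20

$3,037.20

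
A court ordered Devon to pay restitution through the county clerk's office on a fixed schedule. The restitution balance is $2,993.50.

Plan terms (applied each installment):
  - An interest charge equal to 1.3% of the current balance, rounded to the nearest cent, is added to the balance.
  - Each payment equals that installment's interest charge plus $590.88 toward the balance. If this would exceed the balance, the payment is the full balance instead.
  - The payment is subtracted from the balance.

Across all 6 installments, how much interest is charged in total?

$118.27

# | Opening | Interest | Payment | End bal
1 | $2,993.50 | $38.92 | $629.80 | $2,402.62
2 | $2,402.62 | $31.23 | $622.11 | $1,811.74
3 | $1,811.74 | $23.55 | $614.43 | $1,220.86
4 | $1,220.86 | $15.87 | $606.75 | $629.98
5 | $629.98 | $8.19 | $599.07 | $39.10
6 | $39.10 | $0.51 | $39.61 | $0.00
Total interest: $38.92 + $31.23 + $23.55 + $15.87 + $8.19 + $0.51 = $118.27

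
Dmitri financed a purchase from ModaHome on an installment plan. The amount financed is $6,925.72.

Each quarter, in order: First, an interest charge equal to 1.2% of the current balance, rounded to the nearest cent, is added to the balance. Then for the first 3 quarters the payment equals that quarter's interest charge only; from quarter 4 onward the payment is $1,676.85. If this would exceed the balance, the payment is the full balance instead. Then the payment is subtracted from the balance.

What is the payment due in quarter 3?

Quarter 1: opening $6,925.72; interest $83.11 → $7,008.83; payment $83.11; balance $6,925.72
Quarter 2: opening $6,925.72; interest $83.11 → $7,008.83; payment $83.11; balance $6,925.72
Quarter 3: opening $6,925.72; interest $83.11 → $7,008.83; payment $83.11; balance $6,925.72

$83.11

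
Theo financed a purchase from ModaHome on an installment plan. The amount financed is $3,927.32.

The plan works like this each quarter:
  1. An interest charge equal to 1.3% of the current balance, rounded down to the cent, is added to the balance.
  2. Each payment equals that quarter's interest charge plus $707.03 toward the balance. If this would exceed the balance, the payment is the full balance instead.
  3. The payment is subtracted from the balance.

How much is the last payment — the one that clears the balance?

# | Opening | Interest | Payment | End bal
1 | $3,927.32 | $51.05 | $758.08 | $3,220.29
2 | $3,220.29 | $41.86 | $748.89 | $2,513.26
3 | $2,513.26 | $32.67 | $739.70 | $1,806.23
4 | $1,806.23 | $23.48 | $730.51 | $1,099.20
5 | $1,099.20 | $14.28 | $721.31 | $392.17
6 | $392.17 | $5.09 | $397.26 | $0.00

$397.26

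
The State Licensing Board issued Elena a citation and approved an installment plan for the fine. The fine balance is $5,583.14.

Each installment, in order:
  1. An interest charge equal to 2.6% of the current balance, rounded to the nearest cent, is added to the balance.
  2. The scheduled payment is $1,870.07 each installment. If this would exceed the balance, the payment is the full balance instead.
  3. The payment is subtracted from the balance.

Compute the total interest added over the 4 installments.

$306.86

Installment 1: $5,583.14 +$145.16 interest = $5,728.30; pay $1,870.07 → $3,858.23
Installment 2: $3,858.23 +$100.31 interest = $3,958.54; pay $1,870.07 → $2,088.47
Installment 3: $2,088.47 +$54.30 interest = $2,142.77; pay $1,870.07 → $272.70
Installment 4: $272.70 +$7.09 interest = $279.79; pay $279.79 → $0.00
Total interest: $145.16 + $100.31 + $54.30 + $7.09 = $306.86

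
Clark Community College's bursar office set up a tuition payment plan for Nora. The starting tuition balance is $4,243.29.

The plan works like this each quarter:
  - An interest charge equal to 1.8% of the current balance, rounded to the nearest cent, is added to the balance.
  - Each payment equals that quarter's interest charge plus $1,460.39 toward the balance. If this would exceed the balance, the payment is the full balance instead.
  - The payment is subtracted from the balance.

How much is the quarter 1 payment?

Quarter 1: $4,243.29 +$76.38 interest = $4,319.67; pay $1,536.77 → $2,782.90

$1,536.77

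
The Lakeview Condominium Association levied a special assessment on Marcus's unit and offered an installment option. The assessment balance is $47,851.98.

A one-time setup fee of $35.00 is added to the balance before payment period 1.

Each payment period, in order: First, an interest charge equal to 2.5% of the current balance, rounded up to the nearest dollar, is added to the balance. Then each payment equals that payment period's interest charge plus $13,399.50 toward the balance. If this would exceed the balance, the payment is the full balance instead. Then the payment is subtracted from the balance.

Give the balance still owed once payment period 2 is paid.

Payment period 1: $47,886.98 +$1,198.00 interest = $49,084.98; pay $14,597.50 → $34,487.48
Payment period 2: $34,487.48 +$863.00 interest = $35,350.48; pay $14,262.50 → $21,087.98

$21,087.98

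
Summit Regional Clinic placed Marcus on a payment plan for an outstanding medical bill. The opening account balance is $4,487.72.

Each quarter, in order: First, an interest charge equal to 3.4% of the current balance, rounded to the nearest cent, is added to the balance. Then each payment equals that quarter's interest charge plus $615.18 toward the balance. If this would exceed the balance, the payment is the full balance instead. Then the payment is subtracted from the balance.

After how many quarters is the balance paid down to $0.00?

Quarter 1: opening $4,487.72; interest $152.58 → $4,640.30; payment $767.76; balance $3,872.54
Quarter 2: opening $3,872.54; interest $131.67 → $4,004.21; payment $746.85; balance $3,257.36
Quarter 3: opening $3,257.36; interest $110.75 → $3,368.11; payment $725.93; balance $2,642.18
Quarter 4: opening $2,642.18; interest $89.83 → $2,732.01; payment $705.01; balance $2,027.00
Quarter 5: opening $2,027.00; interest $68.92 → $2,095.92; payment $684.10; balance $1,411.82
Quarter 6: opening $1,411.82; interest $48.00 → $1,459.82; payment $663.18; balance $796.64
Quarter 7: opening $796.64; interest $27.09 → $823.73; payment $642.27; balance $181.46
Quarter 8: opening $181.46; interest $6.17 → $187.63; payment $187.63; balance $0.00
Balance reaches $0.00 in quarter 8.

8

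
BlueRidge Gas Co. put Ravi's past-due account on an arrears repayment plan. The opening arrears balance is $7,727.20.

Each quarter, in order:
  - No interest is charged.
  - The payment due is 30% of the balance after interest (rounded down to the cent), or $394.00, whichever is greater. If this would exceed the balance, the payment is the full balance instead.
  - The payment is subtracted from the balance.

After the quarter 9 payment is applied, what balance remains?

$0.00

# | Opening | Payment | End bal
1 | $7,727.20 | $2,318.16 | $5,409.04
2 | $5,409.04 | $1,622.71 | $3,786.33
3 | $3,786.33 | $1,135.89 | $2,650.44
4 | $2,650.44 | $795.13 | $1,855.31
5 | $1,855.31 | $556.59 | $1,298.72
6 | $1,298.72 | $394.00 | $904.72
7 | $904.72 | $394.00 | $510.72
8 | $510.72 | $394.00 | $116.72
9 | $116.72 | $116.72 | $0.00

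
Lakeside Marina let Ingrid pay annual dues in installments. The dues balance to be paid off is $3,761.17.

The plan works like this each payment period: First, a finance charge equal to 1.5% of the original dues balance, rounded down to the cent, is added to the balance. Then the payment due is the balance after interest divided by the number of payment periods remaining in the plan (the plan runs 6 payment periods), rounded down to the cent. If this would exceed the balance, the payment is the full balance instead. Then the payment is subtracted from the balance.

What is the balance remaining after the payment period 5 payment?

$708.66

# | Opening | Interest | Payment | End bal
1 | $3,761.17 | $56.41 | $636.26 | $3,181.32
2 | $3,181.32 | $56.41 | $647.54 | $2,590.19
3 | $2,590.19 | $56.41 | $661.65 | $1,984.95
4 | $1,984.95 | $56.41 | $680.45 | $1,360.91
5 | $1,360.91 | $56.41 | $708.66 | $708.66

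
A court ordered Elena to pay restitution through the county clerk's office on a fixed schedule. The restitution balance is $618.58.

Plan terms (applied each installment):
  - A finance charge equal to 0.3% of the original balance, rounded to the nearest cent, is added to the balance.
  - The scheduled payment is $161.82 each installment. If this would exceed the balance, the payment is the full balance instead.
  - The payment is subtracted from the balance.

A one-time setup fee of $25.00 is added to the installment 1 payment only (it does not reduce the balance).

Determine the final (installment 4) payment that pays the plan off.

Installment 1: $618.58 +$1.86 interest = $620.44; pay $161.82 (+ $25.00 fee) → $458.62
Installment 2: $458.62 +$1.86 interest = $460.48; pay $161.82 → $298.66
Installment 3: $298.66 +$1.86 interest = $300.52; pay $161.82 → $138.70
Installment 4: $138.70 +$1.86 interest = $140.56; pay $140.56 → $0.00

$140.56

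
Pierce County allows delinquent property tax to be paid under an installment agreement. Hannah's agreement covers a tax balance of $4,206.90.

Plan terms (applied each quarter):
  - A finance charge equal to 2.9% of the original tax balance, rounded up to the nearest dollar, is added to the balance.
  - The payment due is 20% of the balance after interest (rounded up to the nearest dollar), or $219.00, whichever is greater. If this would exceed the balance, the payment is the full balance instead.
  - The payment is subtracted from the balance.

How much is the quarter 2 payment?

$718.00

Quarter 1: opening $4,206.90; interest $123.00 → $4,329.90; payment $866.00; balance $3,463.90
Quarter 2: opening $3,463.90; interest $123.00 → $3,586.90; payment $718.00; balance $2,868.90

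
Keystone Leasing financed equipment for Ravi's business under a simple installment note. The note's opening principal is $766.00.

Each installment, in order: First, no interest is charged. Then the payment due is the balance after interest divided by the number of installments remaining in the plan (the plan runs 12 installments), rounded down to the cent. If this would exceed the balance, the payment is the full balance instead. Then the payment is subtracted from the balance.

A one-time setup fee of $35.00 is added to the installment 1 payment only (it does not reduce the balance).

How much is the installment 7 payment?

Installment 1: $766.00 − $63.83 (+ $35.00 fee) → $702.17
Installment 2: $702.17 − $63.83 → $638.34
Installment 3: $638.34 − $63.83 → $574.51
Installment 4: $574.51 − $63.83 → $510.68
Installment 5: $510.68 − $63.83 → $446.85
Installment 6: $446.85 − $63.83 → $383.02
Installment 7: $383.02 − $63.83 → $319.19

$63.83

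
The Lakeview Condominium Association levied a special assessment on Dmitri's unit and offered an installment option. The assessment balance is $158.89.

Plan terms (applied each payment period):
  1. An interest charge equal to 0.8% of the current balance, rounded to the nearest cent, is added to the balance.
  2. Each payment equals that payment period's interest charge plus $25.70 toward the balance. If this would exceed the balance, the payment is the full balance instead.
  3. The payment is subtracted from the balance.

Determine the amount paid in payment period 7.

$4.73

# | Opening | Interest | Payment | End bal
1 | $158.89 | $1.27 | $26.97 | $133.19
2 | $133.19 | $1.07 | $26.77 | $107.49
3 | $107.49 | $0.86 | $26.56 | $81.79
4 | $81.79 | $0.65 | $26.35 | $56.09
5 | $56.09 | $0.45 | $26.15 | $30.39
6 | $30.39 | $0.24 | $25.94 | $4.69
7 | $4.69 | $0.04 | $4.73 | $0.00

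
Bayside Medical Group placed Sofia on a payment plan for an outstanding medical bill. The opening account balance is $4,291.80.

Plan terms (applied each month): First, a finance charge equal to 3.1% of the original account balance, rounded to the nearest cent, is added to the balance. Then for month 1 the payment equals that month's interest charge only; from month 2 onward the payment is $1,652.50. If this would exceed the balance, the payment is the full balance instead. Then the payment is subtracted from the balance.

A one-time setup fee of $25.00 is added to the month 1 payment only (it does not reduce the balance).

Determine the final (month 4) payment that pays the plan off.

# | Opening | Interest | Payment | Fee | End bal
1 | $4,291.80 | $133.05 | $133.05 | $25.00 | $4,291.80
2 | $4,291.80 | $133.05 | $1,652.50 | — | $2,772.35
3 | $2,772.35 | $133.05 | $1,652.50 | — | $1,252.90
4 | $1,252.90 | $133.05 | $1,385.95 | — | $0.00

$1,385.95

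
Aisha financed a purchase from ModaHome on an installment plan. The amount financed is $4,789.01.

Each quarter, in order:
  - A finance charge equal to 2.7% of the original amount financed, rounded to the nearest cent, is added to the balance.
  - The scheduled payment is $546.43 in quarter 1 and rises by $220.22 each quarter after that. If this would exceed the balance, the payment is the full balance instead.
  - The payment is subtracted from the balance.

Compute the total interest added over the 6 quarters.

# | Opening | Interest | Payment | End bal
1 | $4,789.01 | $129.30 | $546.43 | $4,371.88
2 | $4,371.88 | $129.30 | $766.65 | $3,734.53
3 | $3,734.53 | $129.30 | $986.87 | $2,876.96
4 | $2,876.96 | $129.30 | $1,207.09 | $1,799.17
5 | $1,799.17 | $129.30 | $1,427.31 | $501.16
6 | $501.16 | $129.30 | $630.46 | $0.00
Total interest: $129.30 + $129.30 + $129.30 + $129.30 + $129.30 + $129.30 = $775.80

$775.80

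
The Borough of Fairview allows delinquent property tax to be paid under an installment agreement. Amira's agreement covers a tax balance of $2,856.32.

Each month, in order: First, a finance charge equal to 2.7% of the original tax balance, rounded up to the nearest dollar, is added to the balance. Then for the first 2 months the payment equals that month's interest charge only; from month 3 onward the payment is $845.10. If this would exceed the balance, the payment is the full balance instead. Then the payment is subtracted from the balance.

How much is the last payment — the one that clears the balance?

$633.02

Month 1: $2,856.32 +$78.00 interest = $2,934.32; pay $78.00 → $2,856.32
Month 2: $2,856.32 +$78.00 interest = $2,934.32; pay $78.00 → $2,856.32
Month 3: $2,856.32 +$78.00 interest = $2,934.32; pay $845.10 → $2,089.22
Month 4: $2,089.22 +$78.00 interest = $2,167.22; pay $845.10 → $1,322.12
Month 5: $1,322.12 +$78.00 interest = $1,400.12; pay $845.10 → $555.02
Month 6: $555.02 +$78.00 interest = $633.02; pay $633.02 → $0.00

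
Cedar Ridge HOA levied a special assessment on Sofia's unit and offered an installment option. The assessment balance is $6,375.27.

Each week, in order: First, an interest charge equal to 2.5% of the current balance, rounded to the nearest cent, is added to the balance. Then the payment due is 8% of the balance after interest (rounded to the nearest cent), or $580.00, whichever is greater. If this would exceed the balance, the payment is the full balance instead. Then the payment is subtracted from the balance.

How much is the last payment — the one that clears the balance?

$7.11

Week 1: $6,375.27 +$159.38 interest = $6,534.65; pay $580.00 → $5,954.65
Week 2: $5,954.65 +$148.87 interest = $6,103.52; pay $580.00 → $5,523.52
Week 3: $5,523.52 +$138.09 interest = $5,661.61; pay $580.00 → $5,081.61
Week 4: $5,081.61 +$127.04 interest = $5,208.65; pay $580.00 → $4,628.65
Week 5: $4,628.65 +$115.72 interest = $4,744.37; pay $580.00 → $4,164.37
Week 6: $4,164.37 +$104.11 interest = $4,268.48; pay $580.00 → $3,688.48
Week 7: $3,688.48 +$92.21 interest = $3,780.69; pay $580.00 → $3,200.69
Week 8: $3,200.69 +$80.02 interest = $3,280.71; pay $580.00 → $2,700.71
Week 9: $2,700.71 +$67.52 interest = $2,768.23; pay $580.00 → $2,188.23
Week 10: $2,188.23 +$54.71 interest = $2,242.94; pay $580.00 → $1,662.94
Week 11: $1,662.94 +$41.57 interest = $1,704.51; pay $580.00 → $1,124.51
Week 12: $1,124.51 +$28.11 interest = $1,152.62; pay $580.00 → $572.62
Week 13: $572.62 +$14.32 interest = $586.94; pay $580.00 → $6.94
Week 14: $6.94 +$0.17 interest = $7.11; pay $7.11 → $0.00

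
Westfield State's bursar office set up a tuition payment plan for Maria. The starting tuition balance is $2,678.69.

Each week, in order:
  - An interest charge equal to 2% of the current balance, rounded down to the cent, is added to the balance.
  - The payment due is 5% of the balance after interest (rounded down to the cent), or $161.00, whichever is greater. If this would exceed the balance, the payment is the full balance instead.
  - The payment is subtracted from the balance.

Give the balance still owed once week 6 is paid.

# | Opening | Interest | Payment | End bal
1 | $2,678.69 | $53.57 | $161.00 | $2,571.26
2 | $2,571.26 | $51.42 | $161.00 | $2,461.68
3 | $2,461.68 | $49.23 | $161.00 | $2,349.91
4 | $2,349.91 | $46.99 | $161.00 | $2,235.90
5 | $2,235.90 | $44.71 | $161.00 | $2,119.61
6 | $2,119.61 | $42.39 | $161.00 | $2,001.00

$2,001.00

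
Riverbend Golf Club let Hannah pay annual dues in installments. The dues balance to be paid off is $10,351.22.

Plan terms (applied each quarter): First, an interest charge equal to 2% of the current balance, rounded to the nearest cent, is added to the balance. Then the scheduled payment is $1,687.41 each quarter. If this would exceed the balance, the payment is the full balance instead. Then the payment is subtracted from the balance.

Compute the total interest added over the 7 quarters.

Quarter 1: $10,351.22 +$207.02 interest = $10,558.24; pay $1,687.41 → $8,870.83
Quarter 2: $8,870.83 +$177.42 interest = $9,048.25; pay $1,687.41 → $7,360.84
Quarter 3: $7,360.84 +$147.22 interest = $7,508.06; pay $1,687.41 → $5,820.65
Quarter 4: $5,820.65 +$116.41 interest = $5,937.06; pay $1,687.41 → $4,249.65
Quarter 5: $4,249.65 +$84.99 interest = $4,334.64; pay $1,687.41 → $2,647.23
Quarter 6: $2,647.23 +$52.94 interest = $2,700.17; pay $1,687.41 → $1,012.76
Quarter 7: $1,012.76 +$20.26 interest = $1,033.02; pay $1,033.02 → $0.00
Total interest: $207.02 + $177.42 + $147.22 + $116.41 + $84.99 + $52.94 + $20.26 = $806.26

$806.26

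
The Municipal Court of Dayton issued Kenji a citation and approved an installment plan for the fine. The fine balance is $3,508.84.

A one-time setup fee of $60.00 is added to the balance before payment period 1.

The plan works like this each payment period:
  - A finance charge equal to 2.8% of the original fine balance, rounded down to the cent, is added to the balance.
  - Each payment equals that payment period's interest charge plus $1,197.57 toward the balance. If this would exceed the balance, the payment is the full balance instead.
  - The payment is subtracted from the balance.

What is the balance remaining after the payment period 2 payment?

$1,173.70

Payment period 1: opening $3,568.84; interest $98.24 → $3,667.08; payment $1,295.81; balance $2,371.27
Payment period 2: opening $2,371.27; interest $98.24 → $2,469.51; payment $1,295.81; balance $1,173.70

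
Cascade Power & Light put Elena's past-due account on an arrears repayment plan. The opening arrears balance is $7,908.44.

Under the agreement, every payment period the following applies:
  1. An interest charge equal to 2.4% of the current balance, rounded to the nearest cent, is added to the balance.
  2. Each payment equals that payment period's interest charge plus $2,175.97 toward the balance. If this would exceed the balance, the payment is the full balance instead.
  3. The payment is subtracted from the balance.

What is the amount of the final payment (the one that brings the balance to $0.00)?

$1,413.66

# | Opening | Interest | Payment | End bal
1 | $7,908.44 | $189.80 | $2,365.77 | $5,732.47
2 | $5,732.47 | $137.58 | $2,313.55 | $3,556.50
3 | $3,556.50 | $85.36 | $2,261.33 | $1,380.53
4 | $1,380.53 | $33.13 | $1,413.66 | $0.00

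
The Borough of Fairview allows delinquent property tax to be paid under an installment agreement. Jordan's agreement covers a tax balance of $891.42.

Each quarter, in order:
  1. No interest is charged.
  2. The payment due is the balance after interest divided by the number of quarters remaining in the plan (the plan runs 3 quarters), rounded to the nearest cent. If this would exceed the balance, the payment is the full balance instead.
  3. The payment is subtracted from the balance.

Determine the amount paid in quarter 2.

$297.14

Quarter 1: opening $891.42; payment $297.14; balance $594.28
Quarter 2: opening $594.28; payment $297.14; balance $297.14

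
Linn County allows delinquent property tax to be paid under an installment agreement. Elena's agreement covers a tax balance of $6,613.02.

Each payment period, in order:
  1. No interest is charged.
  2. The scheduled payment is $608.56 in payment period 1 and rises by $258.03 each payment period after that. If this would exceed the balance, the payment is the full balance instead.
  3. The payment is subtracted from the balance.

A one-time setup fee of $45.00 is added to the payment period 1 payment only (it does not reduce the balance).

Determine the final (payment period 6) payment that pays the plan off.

Payment period 1: opening $6,613.02; payment $608.56 (+ $45.00 fee); balance $6,004.46
Payment period 2: opening $6,004.46; payment $866.59; balance $5,137.87
Payment period 3: opening $5,137.87; payment $1,124.62; balance $4,013.25
Payment period 4: opening $4,013.25; payment $1,382.65; balance $2,630.60
Payment period 5: opening $2,630.60; payment $1,640.68; balance $989.92
Payment period 6: opening $989.92; payment $989.92; balance $0.00

$989.92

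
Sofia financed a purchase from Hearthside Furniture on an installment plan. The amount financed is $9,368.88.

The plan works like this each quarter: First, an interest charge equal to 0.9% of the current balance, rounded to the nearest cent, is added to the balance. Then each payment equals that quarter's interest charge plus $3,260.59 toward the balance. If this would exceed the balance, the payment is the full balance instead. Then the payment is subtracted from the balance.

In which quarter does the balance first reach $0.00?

3

Quarter 1: $9,368.88 +$84.32 interest = $9,453.20; pay $3,344.91 → $6,108.29
Quarter 2: $6,108.29 +$54.97 interest = $6,163.26; pay $3,315.56 → $2,847.70
Quarter 3: $2,847.70 +$25.63 interest = $2,873.33; pay $2,873.33 → $0.00
Balance reaches $0.00 in quarter 3.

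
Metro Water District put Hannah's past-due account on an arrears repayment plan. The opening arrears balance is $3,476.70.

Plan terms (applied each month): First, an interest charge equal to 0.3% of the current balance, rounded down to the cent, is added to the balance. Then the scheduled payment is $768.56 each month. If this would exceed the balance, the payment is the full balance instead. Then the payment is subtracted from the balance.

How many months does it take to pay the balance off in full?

5

# | Opening | Interest | Payment | End bal
1 | $3,476.70 | $10.43 | $768.56 | $2,718.57
2 | $2,718.57 | $8.15 | $768.56 | $1,958.16
3 | $1,958.16 | $5.87 | $768.56 | $1,195.47
4 | $1,195.47 | $3.58 | $768.56 | $430.49
5 | $430.49 | $1.29 | $431.78 | $0.00
Balance reaches $0.00 in month 5.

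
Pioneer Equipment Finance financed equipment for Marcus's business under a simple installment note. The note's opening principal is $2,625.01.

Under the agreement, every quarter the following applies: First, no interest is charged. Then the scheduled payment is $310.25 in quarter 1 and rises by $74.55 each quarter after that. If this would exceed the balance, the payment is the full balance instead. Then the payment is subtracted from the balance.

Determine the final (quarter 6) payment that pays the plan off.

$328.26

# | Opening | Payment | End bal
1 | $2,625.01 | $310.25 | $2,314.76
2 | $2,314.76 | $384.80 | $1,929.96
3 | $1,929.96 | $459.35 | $1,470.61
4 | $1,470.61 | $533.90 | $936.71
5 | $936.71 | $608.45 | $328.26
6 | $328.26 | $328.26 | $0.00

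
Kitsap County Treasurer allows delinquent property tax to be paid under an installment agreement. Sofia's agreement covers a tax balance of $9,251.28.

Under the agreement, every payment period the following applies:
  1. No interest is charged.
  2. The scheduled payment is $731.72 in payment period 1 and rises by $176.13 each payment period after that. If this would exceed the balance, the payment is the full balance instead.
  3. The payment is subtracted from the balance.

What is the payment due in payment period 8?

Payment period 1: opening $9,251.28; payment $731.72; balance $8,519.56
Payment period 2: opening $8,519.56; payment $907.85; balance $7,611.71
Payment period 3: opening $7,611.71; payment $1,083.98; balance $6,527.73
Payment period 4: opening $6,527.73; payment $1,260.11; balance $5,267.62
Payment period 5: opening $5,267.62; payment $1,436.24; balance $3,831.38
Payment period 6: opening $3,831.38; payment $1,612.37; balance $2,219.01
Payment period 7: opening $2,219.01; payment $1,788.50; balance $430.51
Payment period 8: opening $430.51; payment $430.51; balance $0.00

$430.51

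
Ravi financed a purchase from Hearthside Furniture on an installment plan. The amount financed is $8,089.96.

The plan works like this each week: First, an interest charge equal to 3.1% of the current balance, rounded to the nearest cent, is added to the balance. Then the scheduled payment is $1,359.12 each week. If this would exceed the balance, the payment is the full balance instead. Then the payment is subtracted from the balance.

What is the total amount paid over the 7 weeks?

$9,085.51

# | Opening | Interest | Payment | End bal
1 | $8,089.96 | $250.79 | $1,359.12 | $6,981.63
2 | $6,981.63 | $216.43 | $1,359.12 | $5,838.94
3 | $5,838.94 | $181.01 | $1,359.12 | $4,660.83
4 | $4,660.83 | $144.49 | $1,359.12 | $3,446.20
5 | $3,446.20 | $106.83 | $1,359.12 | $2,193.91
6 | $2,193.91 | $68.01 | $1,359.12 | $902.80
7 | $902.80 | $27.99 | $930.79 | $0.00
Total paid: $9,085.51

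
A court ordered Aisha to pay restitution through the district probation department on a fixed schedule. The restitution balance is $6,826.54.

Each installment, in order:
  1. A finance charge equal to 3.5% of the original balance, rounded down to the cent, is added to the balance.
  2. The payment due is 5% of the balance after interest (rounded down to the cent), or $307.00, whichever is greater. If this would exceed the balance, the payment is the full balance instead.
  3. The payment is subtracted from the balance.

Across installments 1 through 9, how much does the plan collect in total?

$2,995.89

# | Opening | Interest | Payment | End bal
1 | $6,826.54 | $238.92 | $353.27 | $6,712.19
2 | $6,712.19 | $238.92 | $347.55 | $6,603.56
3 | $6,603.56 | $238.92 | $342.12 | $6,500.36
4 | $6,500.36 | $238.92 | $336.96 | $6,402.32
5 | $6,402.32 | $238.92 | $332.06 | $6,309.18
6 | $6,309.18 | $238.92 | $327.40 | $6,220.70
7 | $6,220.70 | $238.92 | $322.98 | $6,136.64
8 | $6,136.64 | $238.92 | $318.77 | $6,056.79
9 | $6,056.79 | $238.92 | $314.78 | $5,980.93
Total paid: $2,995.89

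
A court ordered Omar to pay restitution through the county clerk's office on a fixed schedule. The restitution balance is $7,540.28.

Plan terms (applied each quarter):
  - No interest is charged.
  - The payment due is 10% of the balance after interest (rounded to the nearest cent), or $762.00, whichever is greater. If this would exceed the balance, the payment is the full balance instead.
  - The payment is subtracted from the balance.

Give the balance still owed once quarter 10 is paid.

$0.00

Quarter 1: opening $7,540.28; payment $762.00; balance $6,778.28
Quarter 2: opening $6,778.28; payment $762.00; balance $6,016.28
Quarter 3: opening $6,016.28; payment $762.00; balance $5,254.28
Quarter 4: opening $5,254.28; payment $762.00; balance $4,492.28
Quarter 5: opening $4,492.28; payment $762.00; balance $3,730.28
Quarter 6: opening $3,730.28; payment $762.00; balance $2,968.28
Quarter 7: opening $2,968.28; payment $762.00; balance $2,206.28
Quarter 8: opening $2,206.28; payment $762.00; balance $1,444.28
Quarter 9: opening $1,444.28; payment $762.00; balance $682.28
Quarter 10: opening $682.28; payment $682.28; balance $0.00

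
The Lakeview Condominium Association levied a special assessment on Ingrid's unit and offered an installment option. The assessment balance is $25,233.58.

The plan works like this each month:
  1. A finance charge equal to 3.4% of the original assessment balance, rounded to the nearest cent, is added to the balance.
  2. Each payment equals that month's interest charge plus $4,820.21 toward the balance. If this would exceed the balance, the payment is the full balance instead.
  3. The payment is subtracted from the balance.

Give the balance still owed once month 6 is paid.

$0.00

Month 1: opening $25,233.58; interest $857.94 → $26,091.52; payment $5,678.15; balance $20,413.37
Month 2: opening $20,413.37; interest $857.94 → $21,271.31; payment $5,678.15; balance $15,593.16
Month 3: opening $15,593.16; interest $857.94 → $16,451.10; payment $5,678.15; balance $10,772.95
Month 4: opening $10,772.95; interest $857.94 → $11,630.89; payment $5,678.15; balance $5,952.74
Month 5: opening $5,952.74; interest $857.94 → $6,810.68; payment $5,678.15; balance $1,132.53
Month 6: opening $1,132.53; interest $857.94 → $1,990.47; payment $1,990.47; balance $0.00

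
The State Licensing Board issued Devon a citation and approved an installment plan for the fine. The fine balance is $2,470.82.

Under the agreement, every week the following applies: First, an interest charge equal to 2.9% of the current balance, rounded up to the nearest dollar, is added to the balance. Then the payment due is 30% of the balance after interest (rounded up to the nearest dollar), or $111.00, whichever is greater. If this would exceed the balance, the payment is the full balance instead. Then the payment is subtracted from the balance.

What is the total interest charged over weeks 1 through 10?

Week 1: opening $2,470.82; interest $72.00 → $2,542.82; payment $763.00; balance $1,779.82
Week 2: opening $1,779.82; interest $52.00 → $1,831.82; payment $550.00; balance $1,281.82
Week 3: opening $1,281.82; interest $38.00 → $1,319.82; payment $396.00; balance $923.82
Week 4: opening $923.82; interest $27.00 → $950.82; payment $286.00; balance $664.82
Week 5: opening $664.82; interest $20.00 → $684.82; payment $206.00; balance $478.82
Week 6: opening $478.82; interest $14.00 → $492.82; payment $148.00; balance $344.82
Week 7: opening $344.82; interest $10.00 → $354.82; payment $111.00; balance $243.82
Week 8: opening $243.82; interest $8.00 → $251.82; payment $111.00; balance $140.82
Week 9: opening $140.82; interest $5.00 → $145.82; payment $111.00; balance $34.82
Week 10: opening $34.82; interest $2.00 → $36.82; payment $36.82; balance $0.00
Total interest: $72.00 + $52.00 + $38.00 + $27.00 + $20.00 + $14.00 + $10.00 + $8.00 + $5.00 + $2.00 = $248.00

$248.00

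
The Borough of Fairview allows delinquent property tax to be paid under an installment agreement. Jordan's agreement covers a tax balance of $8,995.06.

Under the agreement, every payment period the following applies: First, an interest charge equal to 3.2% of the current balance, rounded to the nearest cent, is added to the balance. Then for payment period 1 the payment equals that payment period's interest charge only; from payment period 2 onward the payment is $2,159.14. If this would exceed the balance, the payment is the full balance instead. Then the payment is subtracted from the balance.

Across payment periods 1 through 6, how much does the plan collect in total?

Payment period 1: $8,995.06 +$287.84 interest = $9,282.90; pay $287.84 → $8,995.06
Payment period 2: $8,995.06 +$287.84 interest = $9,282.90; pay $2,159.14 → $7,123.76
Payment period 3: $7,123.76 +$227.96 interest = $7,351.72; pay $2,159.14 → $5,192.58
Payment period 4: $5,192.58 +$166.16 interest = $5,358.74; pay $2,159.14 → $3,199.60
Payment period 5: $3,199.60 +$102.39 interest = $3,301.99; pay $2,159.14 → $1,142.85
Payment period 6: $1,142.85 +$36.57 interest = $1,179.42; pay $1,179.42 → $0.00
Total paid: $10,103.82

$10,103.82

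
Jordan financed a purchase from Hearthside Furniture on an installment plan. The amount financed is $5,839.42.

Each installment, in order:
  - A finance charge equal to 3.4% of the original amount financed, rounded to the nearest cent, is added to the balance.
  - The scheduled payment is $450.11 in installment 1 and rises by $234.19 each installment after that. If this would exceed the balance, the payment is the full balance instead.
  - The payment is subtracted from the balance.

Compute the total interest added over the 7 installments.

Installment 1: $5,839.42 +$198.54 interest = $6,037.96; pay $450.11 → $5,587.85
Installment 2: $5,587.85 +$198.54 interest = $5,786.39; pay $684.30 → $5,102.09
Installment 3: $5,102.09 +$198.54 interest = $5,300.63; pay $918.49 → $4,382.14
Installment 4: $4,382.14 +$198.54 interest = $4,580.68; pay $1,152.68 → $3,428.00
Installment 5: $3,428.00 +$198.54 interest = $3,626.54; pay $1,386.87 → $2,239.67
Installment 6: $2,239.67 +$198.54 interest = $2,438.21; pay $1,621.06 → $817.15
Installment 7: $817.15 +$198.54 interest = $1,015.69; pay $1,015.69 → $0.00
Total interest: $198.54 + $198.54 + $198.54 + $198.54 + $198.54 + $198.54 + $198.54 = $1,389.78

$1,389.78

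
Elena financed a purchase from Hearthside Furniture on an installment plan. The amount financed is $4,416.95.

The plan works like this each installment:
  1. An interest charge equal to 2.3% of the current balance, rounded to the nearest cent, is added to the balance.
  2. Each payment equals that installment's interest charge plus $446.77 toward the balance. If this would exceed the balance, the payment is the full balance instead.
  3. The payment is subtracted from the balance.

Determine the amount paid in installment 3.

$527.81

Installment 1: $4,416.95 +$101.59 interest = $4,518.54; pay $548.36 → $3,970.18
Installment 2: $3,970.18 +$91.31 interest = $4,061.49; pay $538.08 → $3,523.41
Installment 3: $3,523.41 +$81.04 interest = $3,604.45; pay $527.81 → $3,076.64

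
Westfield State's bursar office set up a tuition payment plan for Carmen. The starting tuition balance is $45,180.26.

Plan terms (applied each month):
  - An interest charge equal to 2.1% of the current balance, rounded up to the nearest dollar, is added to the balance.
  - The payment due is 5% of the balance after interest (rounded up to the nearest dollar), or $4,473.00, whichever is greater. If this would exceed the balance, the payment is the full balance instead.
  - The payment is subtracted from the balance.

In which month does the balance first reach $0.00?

# | Opening | Interest | Payment | End bal
1 | $45,180.26 | $949.00 | $4,473.00 | $41,656.26
2 | $41,656.26 | $875.00 | $4,473.00 | $38,058.26
3 | $38,058.26 | $800.00 | $4,473.00 | $34,385.26
4 | $34,385.26 | $723.00 | $4,473.00 | $30,635.26
5 | $30,635.26 | $644.00 | $4,473.00 | $26,806.26
6 | $26,806.26 | $563.00 | $4,473.00 | $22,896.26
7 | $22,896.26 | $481.00 | $4,473.00 | $18,904.26
8 | $18,904.26 | $397.00 | $4,473.00 | $14,828.26
9 | $14,828.26 | $312.00 | $4,473.00 | $10,667.26
10 | $10,667.26 | $225.00 | $4,473.00 | $6,419.26
11 | $6,419.26 | $135.00 | $4,473.00 | $2,081.26
12 | $2,081.26 | $44.00 | $2,125.26 | $0.00
Balance reaches $0.00 in month 12.

12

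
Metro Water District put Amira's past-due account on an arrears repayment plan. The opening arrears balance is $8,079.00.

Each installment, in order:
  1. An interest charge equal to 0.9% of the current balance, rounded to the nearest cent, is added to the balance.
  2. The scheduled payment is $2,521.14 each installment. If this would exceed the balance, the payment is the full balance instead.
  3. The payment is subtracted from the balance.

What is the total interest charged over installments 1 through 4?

Installment 1: opening $8,079.00; interest $72.71 → $8,151.71; payment $2,521.14; balance $5,630.57
Installment 2: opening $5,630.57; interest $50.68 → $5,681.25; payment $2,521.14; balance $3,160.11
Installment 3: opening $3,160.11; interest $28.44 → $3,188.55; payment $2,521.14; balance $667.41
Installment 4: opening $667.41; interest $6.01 → $673.42; payment $673.42; balance $0.00
Total interest: $72.71 + $50.68 + $28.44 + $6.01 = $157.84

$157.84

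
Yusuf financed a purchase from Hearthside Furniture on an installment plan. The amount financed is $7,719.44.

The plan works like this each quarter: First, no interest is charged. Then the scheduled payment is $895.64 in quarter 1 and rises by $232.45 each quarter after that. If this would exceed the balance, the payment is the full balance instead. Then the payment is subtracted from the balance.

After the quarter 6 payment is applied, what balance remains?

Quarter 1: $7,719.44 − $895.64 → $6,823.80
Quarter 2: $6,823.80 − $1,128.09 → $5,695.71
Quarter 3: $5,695.71 − $1,360.54 → $4,335.17
Quarter 4: $4,335.17 − $1,592.99 → $2,742.18
Quarter 5: $2,742.18 − $1,825.44 → $916.74
Quarter 6: $916.74 − $916.74 → $0.00

$0.00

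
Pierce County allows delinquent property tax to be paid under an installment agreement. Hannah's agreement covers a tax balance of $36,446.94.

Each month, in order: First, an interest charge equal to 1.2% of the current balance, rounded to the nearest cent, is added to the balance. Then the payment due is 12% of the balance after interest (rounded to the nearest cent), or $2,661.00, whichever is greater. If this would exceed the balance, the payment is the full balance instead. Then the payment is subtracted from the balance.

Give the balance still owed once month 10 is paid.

Month 1: opening $36,446.94; interest $437.36 → $36,884.30; payment $4,426.12; balance $32,458.18
Month 2: opening $32,458.18; interest $389.50 → $32,847.68; payment $3,941.72; balance $28,905.96
Month 3: opening $28,905.96; interest $346.87 → $29,252.83; payment $3,510.34; balance $25,742.49
Month 4: opening $25,742.49; interest $308.91 → $26,051.40; payment $3,126.17; balance $22,925.23
Month 5: opening $22,925.23; interest $275.10 → $23,200.33; payment $2,784.04; balance $20,416.29
Month 6: opening $20,416.29; interest $245.00 → $20,661.29; payment $2,661.00; balance $18,000.29
Month 7: opening $18,000.29; interest $216.00 → $18,216.29; payment $2,661.00; balance $15,555.29
Month 8: opening $15,555.29; interest $186.66 → $15,741.95; payment $2,661.00; balance $13,080.95
Month 9: opening $13,080.95; interest $156.97 → $13,237.92; payment $2,661.00; balance $10,576.92
Month 10: opening $10,576.92; interest $126.92 → $10,703.84; payment $2,661.00; balance $8,042.84

$8,042.84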